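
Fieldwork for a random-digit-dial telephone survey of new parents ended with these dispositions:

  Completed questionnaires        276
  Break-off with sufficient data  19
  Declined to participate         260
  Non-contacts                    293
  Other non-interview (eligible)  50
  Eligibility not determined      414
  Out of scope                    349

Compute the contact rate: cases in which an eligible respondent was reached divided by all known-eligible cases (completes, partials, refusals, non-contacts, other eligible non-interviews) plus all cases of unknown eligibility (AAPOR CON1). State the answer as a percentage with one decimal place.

46.1%

Numerator = 276 + 19 + 260 + 50 = 605
Base = 276 + 19 + 260 + 293 + 50 + 414 = 1312
CON1 = 605 / 1312 = 0.4611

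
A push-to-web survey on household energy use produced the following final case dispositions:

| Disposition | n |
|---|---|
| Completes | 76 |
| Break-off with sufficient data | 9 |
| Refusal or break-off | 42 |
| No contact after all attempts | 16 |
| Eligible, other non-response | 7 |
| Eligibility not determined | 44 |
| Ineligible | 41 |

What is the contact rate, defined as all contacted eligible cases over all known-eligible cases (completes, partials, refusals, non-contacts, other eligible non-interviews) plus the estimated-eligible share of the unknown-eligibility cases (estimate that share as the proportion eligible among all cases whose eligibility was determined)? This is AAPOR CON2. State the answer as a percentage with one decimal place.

Numerator: 76 + 9 + 42 + 7 = 134
Known eligible: 76 + 9 + 42 + 16 + 7 = 150
e = 150 / (150 + 41) = 150 / 191 = 0.7853
Eligible share of unknowns: 0.7853 × 44 = 34.55
Denominator: 150 + 34.55 = 184.55
CON2 = 134 / 184.55 = 0.7261

72.6%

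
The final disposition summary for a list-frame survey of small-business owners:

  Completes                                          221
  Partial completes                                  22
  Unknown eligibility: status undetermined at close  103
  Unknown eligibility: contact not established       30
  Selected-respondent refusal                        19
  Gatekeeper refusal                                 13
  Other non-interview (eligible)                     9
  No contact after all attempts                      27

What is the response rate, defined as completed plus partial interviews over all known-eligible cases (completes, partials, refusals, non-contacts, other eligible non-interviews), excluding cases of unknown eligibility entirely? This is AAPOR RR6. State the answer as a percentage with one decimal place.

Refused = 13 + 19 = 32
Unknown eligibility = 30 + 103 = 133
Numerator → 221 + 22 = 243
Denominator → 221 + 22 + 32 + 27 + 9 = 311
RR6 = 243 / 311 = 0.7814

78.1%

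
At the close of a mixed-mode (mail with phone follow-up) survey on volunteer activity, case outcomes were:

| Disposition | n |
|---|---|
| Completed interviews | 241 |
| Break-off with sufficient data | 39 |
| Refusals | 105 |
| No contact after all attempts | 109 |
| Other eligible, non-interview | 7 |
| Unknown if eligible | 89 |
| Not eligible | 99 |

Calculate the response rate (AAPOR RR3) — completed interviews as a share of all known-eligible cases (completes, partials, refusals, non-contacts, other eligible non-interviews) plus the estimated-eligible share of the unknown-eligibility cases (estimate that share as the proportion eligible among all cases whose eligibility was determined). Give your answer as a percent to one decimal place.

41.9%

Numerator = 241
Eligible (known) = 241 + 39 + 105 + 109 + 7 = 501
e = 501 / (501 + 99) = 501 / 600 = 0.8350
Estimated eligible among unknowns = 0.8350 × 89 = 74.31
Denominator = 501 + 74.31 = 575.31
RR3 = 241 / 575.31 = 0.4189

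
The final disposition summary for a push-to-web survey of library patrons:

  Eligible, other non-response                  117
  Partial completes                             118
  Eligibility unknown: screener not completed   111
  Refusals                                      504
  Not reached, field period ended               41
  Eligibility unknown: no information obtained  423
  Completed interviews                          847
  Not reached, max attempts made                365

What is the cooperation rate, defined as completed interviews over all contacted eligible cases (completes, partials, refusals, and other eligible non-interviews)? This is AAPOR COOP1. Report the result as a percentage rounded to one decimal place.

No contact after all attempts = 41 + 365 = 406
Unknown eligibility = 111 + 423 = 534
Top → 847
Denom → 847 + 118 + 504 + 117 = 1586
COOP1 = 847 / 1586 = 0.5340

53.4%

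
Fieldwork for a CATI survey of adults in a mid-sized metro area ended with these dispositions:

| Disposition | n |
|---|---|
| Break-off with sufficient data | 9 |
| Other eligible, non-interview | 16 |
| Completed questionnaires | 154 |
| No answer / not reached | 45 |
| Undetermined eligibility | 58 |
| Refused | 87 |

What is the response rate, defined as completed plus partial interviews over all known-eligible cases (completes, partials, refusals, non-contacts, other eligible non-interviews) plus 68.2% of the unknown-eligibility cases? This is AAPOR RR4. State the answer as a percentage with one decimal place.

Num → 154 + 9 = 163
Known eligible → 154 + 9 + 87 + 45 + 16 = 311
e × U → 0.6820 × 58 = 39.56
Denom → 311 + 39.56 = 350.56
RR4 = 163 / 350.56 = 0.4650

46.5%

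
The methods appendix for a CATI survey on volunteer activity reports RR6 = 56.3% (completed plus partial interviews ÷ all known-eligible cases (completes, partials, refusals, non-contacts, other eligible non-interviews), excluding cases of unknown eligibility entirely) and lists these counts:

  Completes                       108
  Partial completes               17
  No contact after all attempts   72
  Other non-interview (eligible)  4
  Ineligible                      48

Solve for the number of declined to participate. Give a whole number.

Top: 108 + 17 = 125
RR6 = 125 / D = 0.563
D = 125 / 0.563 = 222.0
Rest of base = 201
declined to participate = 222.0 − 201 ≈ 21

21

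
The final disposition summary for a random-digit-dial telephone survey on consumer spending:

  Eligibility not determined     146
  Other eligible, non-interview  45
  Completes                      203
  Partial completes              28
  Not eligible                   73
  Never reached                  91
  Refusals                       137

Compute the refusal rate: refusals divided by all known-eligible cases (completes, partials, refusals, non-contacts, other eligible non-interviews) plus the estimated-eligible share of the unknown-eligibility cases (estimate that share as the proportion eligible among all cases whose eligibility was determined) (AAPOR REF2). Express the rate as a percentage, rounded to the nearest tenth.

Num: 137
Known eligible: 203 + 28 + 137 + 91 + 45 = 504
e = 504 / (504 + 73) = 504 / 577 = 0.8735
Eligible share of unknowns: 0.8735 × 146 = 127.53
Denominator: 504 + 127.53 = 631.53
REF2 = 137 / 631.53 = 0.2169

21.7%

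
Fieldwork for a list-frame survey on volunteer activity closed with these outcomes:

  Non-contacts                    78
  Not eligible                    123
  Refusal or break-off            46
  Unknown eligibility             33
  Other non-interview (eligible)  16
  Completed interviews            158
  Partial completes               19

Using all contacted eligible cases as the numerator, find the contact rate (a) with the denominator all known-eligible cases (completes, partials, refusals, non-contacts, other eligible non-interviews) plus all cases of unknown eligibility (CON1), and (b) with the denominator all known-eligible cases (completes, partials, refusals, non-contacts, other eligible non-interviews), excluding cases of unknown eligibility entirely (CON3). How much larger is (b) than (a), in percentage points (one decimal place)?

7.1

Top → 158 + 19 + 46 + 16 = 239
Base → 158 + 19 + 46 + 78 + 16 + 33 = 350
CON1 = 239 / 350 = 0.6829
Base → 158 + 19 + 46 + 78 + 16 = 317
CON3 = 239 / 317 = 0.7539
Difference = 75.39 − 68.29 = 7.10 percentage points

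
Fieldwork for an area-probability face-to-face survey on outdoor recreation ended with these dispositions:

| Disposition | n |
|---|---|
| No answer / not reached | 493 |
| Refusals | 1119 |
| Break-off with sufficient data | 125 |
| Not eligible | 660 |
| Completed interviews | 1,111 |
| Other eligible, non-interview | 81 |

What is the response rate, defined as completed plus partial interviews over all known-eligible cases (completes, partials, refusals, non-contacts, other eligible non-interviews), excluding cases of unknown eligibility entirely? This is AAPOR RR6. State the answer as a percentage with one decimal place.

Top → 1111 + 125 = 1236
Base → 1111 + 125 + 1119 + 493 + 81 = 2929
RR6 = 1236 / 2929 = 0.4220

42.2%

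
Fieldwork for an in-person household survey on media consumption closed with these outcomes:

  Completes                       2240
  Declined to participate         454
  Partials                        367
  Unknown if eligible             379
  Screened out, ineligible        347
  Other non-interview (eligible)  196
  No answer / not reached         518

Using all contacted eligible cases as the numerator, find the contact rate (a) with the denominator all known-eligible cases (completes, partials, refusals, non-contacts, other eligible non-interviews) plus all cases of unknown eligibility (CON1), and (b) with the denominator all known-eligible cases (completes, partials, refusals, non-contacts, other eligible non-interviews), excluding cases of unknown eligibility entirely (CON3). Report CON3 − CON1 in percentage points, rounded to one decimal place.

7.9

Numerator = 2240 + 367 + 454 + 196 = 3257
Base = 2240 + 367 + 454 + 518 + 196 + 379 = 4154
CON1 = 3257 / 4154 = 0.7841
Base = 2240 + 367 + 454 + 518 + 196 = 3775
CON3 = 3257 / 3775 = 0.8628
Difference = 86.28 − 78.41 = 7.87 percentage points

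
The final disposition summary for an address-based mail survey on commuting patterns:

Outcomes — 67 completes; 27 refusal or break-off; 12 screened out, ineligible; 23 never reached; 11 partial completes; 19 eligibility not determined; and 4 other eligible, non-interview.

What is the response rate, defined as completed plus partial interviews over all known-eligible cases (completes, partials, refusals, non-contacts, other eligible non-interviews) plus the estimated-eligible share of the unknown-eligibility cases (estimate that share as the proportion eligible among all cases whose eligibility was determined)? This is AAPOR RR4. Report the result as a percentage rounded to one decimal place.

Top → 67 + 11 = 78
Known eligible → 67 + 11 + 27 + 23 + 4 = 132
e = 132 / (132 + 12) = 132 / 144 = 0.9167
Eligible share of unknowns → 0.9167 × 19 = 17.42
Denom → 132 + 17.42 = 149.42
RR4 = 78 / 149.42 = 0.5220

52.2%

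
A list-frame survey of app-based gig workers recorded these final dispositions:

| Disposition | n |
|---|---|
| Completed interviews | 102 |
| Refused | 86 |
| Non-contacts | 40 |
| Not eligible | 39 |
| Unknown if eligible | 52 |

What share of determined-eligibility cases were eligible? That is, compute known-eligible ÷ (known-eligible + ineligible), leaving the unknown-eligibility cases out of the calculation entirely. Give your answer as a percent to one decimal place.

85.4%

Eligible (known) = 102 + 86 + 40 = 228
e = 228 / (228 + 39) = 228 / 267 = 0.8539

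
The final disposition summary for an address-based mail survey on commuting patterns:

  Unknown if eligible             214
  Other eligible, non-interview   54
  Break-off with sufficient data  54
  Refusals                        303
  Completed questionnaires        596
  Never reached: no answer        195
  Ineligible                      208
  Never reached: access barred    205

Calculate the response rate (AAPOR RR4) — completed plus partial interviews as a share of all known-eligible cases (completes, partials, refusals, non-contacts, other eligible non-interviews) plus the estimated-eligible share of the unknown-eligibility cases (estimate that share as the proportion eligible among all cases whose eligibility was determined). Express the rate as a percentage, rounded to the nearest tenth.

Non-contacts = 195 + 205 = 400
Num: 596 + 54 = 650
Known eligible: 596 + 54 + 303 + 400 + 54 = 1407
e = 1407 / (1407 + 208) = 1407 / 1615 = 0.8712
e × U: 0.8712 × 214 = 186.44
Denom: 1407 + 186.44 = 1593.44
RR4 = 650 / 1593.44 = 0.4079

40.8%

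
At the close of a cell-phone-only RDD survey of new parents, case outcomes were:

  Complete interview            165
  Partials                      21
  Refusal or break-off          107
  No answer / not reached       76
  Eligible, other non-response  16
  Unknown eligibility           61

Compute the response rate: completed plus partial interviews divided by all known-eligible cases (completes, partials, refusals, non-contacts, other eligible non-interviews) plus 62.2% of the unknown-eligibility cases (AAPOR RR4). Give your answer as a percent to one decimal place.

44.0%

Top → 165 + 21 = 186
Determined eligible → 165 + 21 + 107 + 76 + 16 = 385
Estimated eligible among unknowns → 0.6220 × 61 = 37.94
Denom → 385 + 37.94 = 422.94
RR4 = 186 / 422.94 = 0.4398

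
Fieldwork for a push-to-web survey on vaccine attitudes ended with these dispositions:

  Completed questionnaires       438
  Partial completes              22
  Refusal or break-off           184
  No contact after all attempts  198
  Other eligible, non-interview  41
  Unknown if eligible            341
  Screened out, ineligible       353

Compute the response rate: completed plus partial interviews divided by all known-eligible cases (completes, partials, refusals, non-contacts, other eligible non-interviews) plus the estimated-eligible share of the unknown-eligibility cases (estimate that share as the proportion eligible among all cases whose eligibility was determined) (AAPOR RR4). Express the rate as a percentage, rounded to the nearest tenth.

Numerator: 438 + 22 = 460
Known eligible: 438 + 22 + 184 + 198 + 41 = 883
e = 883 / (883 + 353) = 883 / 1236 = 0.7144
e × U: 0.7144 × 341 = 243.61
Denom: 883 + 243.61 = 1126.61
RR4 = 460 / 1126.61 = 0.4083

40.8%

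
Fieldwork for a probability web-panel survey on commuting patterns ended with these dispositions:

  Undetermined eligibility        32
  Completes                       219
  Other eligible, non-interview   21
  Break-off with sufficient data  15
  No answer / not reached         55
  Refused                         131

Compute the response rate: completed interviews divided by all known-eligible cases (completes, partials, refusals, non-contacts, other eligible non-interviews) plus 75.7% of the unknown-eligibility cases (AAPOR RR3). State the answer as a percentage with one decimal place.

Num → 219
Known eligible → 219 + 15 + 131 + 55 + 21 = 441
Estimated eligible among unknowns → 0.7570 × 32 = 24.22
Base → 441 + 24.22 = 465.22
RR3 = 219 / 465.22 = 0.4707

47.1%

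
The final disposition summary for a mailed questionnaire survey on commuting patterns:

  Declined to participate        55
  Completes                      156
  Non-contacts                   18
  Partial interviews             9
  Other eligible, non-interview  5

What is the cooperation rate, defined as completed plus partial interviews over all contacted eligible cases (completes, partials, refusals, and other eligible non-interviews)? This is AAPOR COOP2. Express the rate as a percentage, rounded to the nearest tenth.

Num = 156 + 9 = 165
Base = 156 + 9 + 55 + 5 = 225
COOP2 = 165 / 225 = 0.7333

73.3%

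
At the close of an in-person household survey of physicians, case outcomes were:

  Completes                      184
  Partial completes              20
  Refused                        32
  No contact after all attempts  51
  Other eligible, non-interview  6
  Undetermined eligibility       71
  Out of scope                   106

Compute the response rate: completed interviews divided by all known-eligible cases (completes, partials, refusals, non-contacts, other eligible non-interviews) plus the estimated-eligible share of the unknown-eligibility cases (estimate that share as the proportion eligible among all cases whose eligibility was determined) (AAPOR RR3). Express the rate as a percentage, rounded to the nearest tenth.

Top: 184
Known eligible: 184 + 20 + 32 + 51 + 6 = 293
e = 293 / (293 + 106) = 293 / 399 = 0.7343
Eligible share of unknowns: 0.7343 × 71 = 52.14
Denominator: 293 + 52.14 = 345.14
RR3 = 184 / 345.14 = 0.5331

53.3%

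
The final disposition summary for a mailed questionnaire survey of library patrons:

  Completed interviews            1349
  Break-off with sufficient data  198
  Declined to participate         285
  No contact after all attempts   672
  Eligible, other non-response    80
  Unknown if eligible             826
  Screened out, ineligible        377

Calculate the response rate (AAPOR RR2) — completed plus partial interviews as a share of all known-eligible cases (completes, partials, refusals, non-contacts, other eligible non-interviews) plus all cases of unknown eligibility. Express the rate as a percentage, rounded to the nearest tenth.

45.4%

Numerator = 1349 + 198 = 1547
Denom = 1349 + 198 + 285 + 672 + 80 + 826 = 3410
RR2 = 1547 / 3410 = 0.4537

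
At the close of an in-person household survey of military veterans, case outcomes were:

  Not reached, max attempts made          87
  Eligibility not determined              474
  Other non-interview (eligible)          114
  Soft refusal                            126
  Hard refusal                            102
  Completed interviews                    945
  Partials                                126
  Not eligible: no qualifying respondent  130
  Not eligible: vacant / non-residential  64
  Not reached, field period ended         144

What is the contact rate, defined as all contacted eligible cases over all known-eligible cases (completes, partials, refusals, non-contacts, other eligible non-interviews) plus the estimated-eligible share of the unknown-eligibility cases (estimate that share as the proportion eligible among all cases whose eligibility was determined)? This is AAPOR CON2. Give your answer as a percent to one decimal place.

Refusal or break-off = 102 + 126 = 228
No contact after all attempts = 144 + 87 = 231
Ineligible = 130 + 64 = 194
Num → 945 + 126 + 228 + 114 = 1413
Known eligible → 945 + 126 + 228 + 231 + 114 = 1644
e = 1644 / (1644 + 194) = 1644 / 1838 = 0.8945
Estimated eligible among unknowns → 0.8945 × 474 = 423.99
Base → 1644 + 423.99 = 2067.99
CON2 = 1413 / 2067.99 = 0.6833

68.3%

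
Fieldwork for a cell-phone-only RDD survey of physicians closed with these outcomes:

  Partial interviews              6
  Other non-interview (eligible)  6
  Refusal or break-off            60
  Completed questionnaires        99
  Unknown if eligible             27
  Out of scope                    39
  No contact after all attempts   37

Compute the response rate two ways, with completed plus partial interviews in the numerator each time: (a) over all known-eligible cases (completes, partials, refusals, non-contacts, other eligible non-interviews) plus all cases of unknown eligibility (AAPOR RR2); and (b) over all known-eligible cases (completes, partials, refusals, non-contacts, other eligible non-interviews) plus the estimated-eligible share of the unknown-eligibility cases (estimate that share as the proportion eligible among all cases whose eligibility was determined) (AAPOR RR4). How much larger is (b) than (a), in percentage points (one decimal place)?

0.8

Numerator: 99 + 6 = 105
Base: 99 + 6 + 60 + 37 + 6 + 27 = 235
RR2 = 105 / 235 = 0.4468
Known eligible: 99 + 6 + 60 + 37 + 6 = 208
e = 208 / (208 + 39) = 208 / 247 = 0.8421
e × U: 0.8421 × 27 = 22.74
Base: 208 + 22.74 = 230.74
RR4 = 105 / 230.74 = 0.4551
Difference = 45.51 − 44.68 = 0.83 percentage points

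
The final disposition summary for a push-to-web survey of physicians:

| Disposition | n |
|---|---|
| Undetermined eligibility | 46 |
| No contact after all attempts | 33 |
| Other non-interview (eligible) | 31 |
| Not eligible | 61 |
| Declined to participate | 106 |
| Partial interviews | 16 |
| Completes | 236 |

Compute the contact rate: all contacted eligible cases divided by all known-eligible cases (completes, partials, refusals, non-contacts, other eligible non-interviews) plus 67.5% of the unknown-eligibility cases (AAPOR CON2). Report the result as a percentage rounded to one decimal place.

85.9%

Num → 236 + 16 + 106 + 31 = 389
Known eligible → 236 + 16 + 106 + 33 + 31 = 422
Eligible share of unknowns → 0.6750 × 46 = 31.05
Denom → 422 + 31.05 = 453.05
CON2 = 389 / 453.05 = 0.8586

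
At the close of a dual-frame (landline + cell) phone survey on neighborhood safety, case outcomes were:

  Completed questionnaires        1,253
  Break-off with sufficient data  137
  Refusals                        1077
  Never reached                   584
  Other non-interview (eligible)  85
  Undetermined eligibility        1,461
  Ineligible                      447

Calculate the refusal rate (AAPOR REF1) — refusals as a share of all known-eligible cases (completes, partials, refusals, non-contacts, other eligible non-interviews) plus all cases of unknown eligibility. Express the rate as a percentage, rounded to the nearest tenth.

23.4%

Num → 1077
Base → 1253 + 137 + 1077 + 584 + 85 + 1461 = 4597
REF1 = 1077 / 4597 = 0.2343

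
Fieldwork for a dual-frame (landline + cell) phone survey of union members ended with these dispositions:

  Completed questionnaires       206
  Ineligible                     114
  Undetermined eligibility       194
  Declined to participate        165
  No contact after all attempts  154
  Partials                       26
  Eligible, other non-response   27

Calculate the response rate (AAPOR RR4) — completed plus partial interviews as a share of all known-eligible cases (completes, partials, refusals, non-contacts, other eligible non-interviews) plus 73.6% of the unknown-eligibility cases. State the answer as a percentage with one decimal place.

Top → 206 + 26 = 232
Known eligible → 206 + 26 + 165 + 154 + 27 = 578
e × U → 0.7360 × 194 = 142.78
Denom → 578 + 142.78 = 720.78
RR4 = 232 / 720.78 = 0.3219

32.2%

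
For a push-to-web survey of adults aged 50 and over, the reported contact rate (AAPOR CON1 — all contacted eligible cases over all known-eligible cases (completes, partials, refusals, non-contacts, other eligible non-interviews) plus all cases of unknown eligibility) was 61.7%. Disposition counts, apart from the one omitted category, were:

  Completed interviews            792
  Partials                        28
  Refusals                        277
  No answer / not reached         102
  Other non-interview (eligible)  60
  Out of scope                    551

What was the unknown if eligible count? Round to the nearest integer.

Top: 792 + 28 + 277 + 60 = 1157
CON1 = 1157 / D = 0.617
D = 1157 / 0.617 = 1875.2
Other denominator terms total 1259
unknown if eligible = 1875.2 − 1259 ≈ 616

616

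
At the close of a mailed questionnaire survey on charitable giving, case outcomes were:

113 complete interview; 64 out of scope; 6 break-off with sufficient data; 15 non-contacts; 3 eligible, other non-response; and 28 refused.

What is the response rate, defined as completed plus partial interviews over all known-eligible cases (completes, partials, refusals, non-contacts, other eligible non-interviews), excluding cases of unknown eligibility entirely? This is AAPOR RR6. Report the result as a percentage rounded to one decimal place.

Numerator: 113 + 6 = 119
Base: 113 + 6 + 28 + 15 + 3 = 165
RR6 = 119 / 165 = 0.7212

72.1%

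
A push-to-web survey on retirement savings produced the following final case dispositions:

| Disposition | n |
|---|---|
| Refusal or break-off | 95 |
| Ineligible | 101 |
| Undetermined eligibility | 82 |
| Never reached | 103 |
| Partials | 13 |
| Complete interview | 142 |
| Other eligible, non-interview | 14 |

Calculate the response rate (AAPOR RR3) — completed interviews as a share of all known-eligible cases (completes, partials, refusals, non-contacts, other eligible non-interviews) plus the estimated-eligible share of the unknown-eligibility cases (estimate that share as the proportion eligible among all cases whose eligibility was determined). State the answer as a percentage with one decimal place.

32.9%

Top → 142
Determined eligible → 142 + 13 + 95 + 103 + 14 = 367
e = 367 / (367 + 101) = 367 / 468 = 0.7842
Eligible share of unknowns → 0.7842 × 82 = 64.30
Base → 367 + 64.30 = 431.30
RR3 = 142 / 431.30 = 0.3292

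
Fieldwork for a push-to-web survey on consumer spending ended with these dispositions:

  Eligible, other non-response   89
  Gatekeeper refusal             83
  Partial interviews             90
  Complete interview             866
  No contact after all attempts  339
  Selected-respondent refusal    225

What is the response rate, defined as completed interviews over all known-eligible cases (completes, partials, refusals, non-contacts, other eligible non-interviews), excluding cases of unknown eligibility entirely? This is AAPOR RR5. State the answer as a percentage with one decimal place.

Refusals = 83 + 225 = 308
Num: 866
Denom: 866 + 90 + 308 + 339 + 89 = 1692
RR5 = 866 / 1692 = 0.5118

51.2%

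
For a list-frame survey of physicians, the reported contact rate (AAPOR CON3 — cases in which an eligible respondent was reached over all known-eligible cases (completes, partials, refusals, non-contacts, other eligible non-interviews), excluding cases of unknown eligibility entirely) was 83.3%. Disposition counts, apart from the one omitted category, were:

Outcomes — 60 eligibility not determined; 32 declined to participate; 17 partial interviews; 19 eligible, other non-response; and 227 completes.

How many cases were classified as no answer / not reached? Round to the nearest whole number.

Num: 227 + 17 + 32 + 19 = 295
CON3 = 295 / D = 0.833
D = 295 / 0.833 = 354.1
Remaining denominator categories sum to 295
no answer / not reached = 354.1 − 295 ≈ 59

59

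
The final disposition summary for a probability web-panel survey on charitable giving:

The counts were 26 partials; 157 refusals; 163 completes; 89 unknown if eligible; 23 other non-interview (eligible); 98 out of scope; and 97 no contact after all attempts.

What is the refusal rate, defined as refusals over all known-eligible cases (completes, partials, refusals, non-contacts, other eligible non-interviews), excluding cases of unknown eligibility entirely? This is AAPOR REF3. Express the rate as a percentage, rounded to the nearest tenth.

Num → 157
Base → 163 + 26 + 157 + 97 + 23 = 466
REF3 = 157 / 466 = 0.3369

33.7%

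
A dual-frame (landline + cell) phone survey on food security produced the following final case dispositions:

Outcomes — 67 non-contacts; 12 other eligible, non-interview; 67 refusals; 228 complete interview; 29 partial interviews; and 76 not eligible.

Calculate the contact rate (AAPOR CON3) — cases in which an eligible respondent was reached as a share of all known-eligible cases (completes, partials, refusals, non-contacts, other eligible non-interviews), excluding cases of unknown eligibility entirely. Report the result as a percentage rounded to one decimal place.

83.4%

Top = 228 + 29 + 67 + 12 = 336
Denom = 228 + 29 + 67 + 67 + 12 = 403
CON3 = 336 / 403 = 0.8337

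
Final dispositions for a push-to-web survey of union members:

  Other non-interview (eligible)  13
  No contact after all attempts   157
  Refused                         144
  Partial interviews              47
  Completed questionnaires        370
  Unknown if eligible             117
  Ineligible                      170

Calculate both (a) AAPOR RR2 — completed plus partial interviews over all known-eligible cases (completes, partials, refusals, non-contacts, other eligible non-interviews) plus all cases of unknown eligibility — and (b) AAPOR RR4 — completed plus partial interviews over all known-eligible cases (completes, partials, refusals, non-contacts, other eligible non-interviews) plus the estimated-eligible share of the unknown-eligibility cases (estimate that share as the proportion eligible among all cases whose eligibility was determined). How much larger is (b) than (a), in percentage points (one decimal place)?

Top → 370 + 47 = 417
Base → 370 + 47 + 144 + 157 + 13 + 117 = 848
RR2 = 417 / 848 = 0.4917
Determined eligible → 370 + 47 + 144 + 157 + 13 = 731
e = 731 / (731 + 170) = 731 / 901 = 0.8113
Estimated eligible among unknowns → 0.8113 × 117 = 94.92
Base → 731 + 94.92 = 825.92
RR4 = 417 / 825.92 = 0.5049
Difference = 50.49 − 49.17 = 1.32 percentage points

1.3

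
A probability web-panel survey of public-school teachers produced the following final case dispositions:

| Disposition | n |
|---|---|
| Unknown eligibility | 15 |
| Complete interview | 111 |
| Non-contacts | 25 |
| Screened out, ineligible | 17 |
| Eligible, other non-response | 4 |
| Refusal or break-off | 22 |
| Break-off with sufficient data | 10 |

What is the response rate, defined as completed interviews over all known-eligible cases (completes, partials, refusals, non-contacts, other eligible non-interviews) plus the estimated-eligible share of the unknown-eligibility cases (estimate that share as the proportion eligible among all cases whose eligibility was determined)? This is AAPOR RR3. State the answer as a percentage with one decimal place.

Num = 111
Determined eligible = 111 + 10 + 22 + 25 + 4 = 172
e = 172 / (172 + 17) = 172 / 189 = 0.9101
Eligible share of unknowns = 0.9101 × 15 = 13.65
Base = 172 + 13.65 = 185.65
RR3 = 111 / 185.65 = 0.5979

59.8%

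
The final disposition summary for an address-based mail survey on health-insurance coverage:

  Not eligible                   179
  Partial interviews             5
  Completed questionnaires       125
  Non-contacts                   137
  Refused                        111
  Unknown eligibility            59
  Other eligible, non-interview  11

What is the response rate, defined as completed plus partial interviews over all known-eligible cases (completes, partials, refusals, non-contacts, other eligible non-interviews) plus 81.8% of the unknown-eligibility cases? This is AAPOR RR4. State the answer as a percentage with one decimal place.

29.7%

Num: 125 + 5 = 130
Eligible (known): 125 + 5 + 111 + 137 + 11 = 389
Eligible share of unknowns: 0.8180 × 59 = 48.26
Denominator: 389 + 48.26 = 437.26
RR4 = 130 / 437.26 = 0.2973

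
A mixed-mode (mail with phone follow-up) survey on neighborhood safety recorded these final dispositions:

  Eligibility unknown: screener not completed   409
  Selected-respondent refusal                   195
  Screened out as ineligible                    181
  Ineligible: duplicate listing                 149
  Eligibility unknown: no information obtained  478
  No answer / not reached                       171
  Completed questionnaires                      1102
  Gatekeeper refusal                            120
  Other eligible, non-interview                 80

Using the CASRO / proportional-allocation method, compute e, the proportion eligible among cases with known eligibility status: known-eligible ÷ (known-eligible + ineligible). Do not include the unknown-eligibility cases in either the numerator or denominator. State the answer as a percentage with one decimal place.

Refused = 120 + 195 = 315
Eligibility not determined = 409 + 478 = 887
Ineligible = 181 + 149 = 330
Eligible (known): 1102 + 315 + 171 + 80 = 1668
e = 1668 / (1668 + 330) = 1668 / 1998 = 0.8348

83.5%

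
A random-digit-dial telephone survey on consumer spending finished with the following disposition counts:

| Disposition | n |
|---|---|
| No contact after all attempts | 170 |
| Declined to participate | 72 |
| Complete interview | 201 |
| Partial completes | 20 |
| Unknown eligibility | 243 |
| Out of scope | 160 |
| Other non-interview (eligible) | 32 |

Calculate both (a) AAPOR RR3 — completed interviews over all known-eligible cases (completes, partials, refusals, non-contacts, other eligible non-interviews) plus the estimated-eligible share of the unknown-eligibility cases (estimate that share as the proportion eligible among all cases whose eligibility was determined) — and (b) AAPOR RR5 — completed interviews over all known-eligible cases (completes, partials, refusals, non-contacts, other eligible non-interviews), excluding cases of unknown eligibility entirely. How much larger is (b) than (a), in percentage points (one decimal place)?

Top = 201
Eligible (known) = 201 + 20 + 72 + 170 + 32 = 495
e = 495 / (495 + 160) = 495 / 655 = 0.7557
e × U = 0.7557 × 243 = 183.64
Denom = 495 + 183.64 = 678.64
RR3 = 201 / 678.64 = 0.2962
Denom = 201 + 20 + 72 + 170 + 32 = 495
RR5 = 201 / 495 = 0.4061
Difference = 40.61 − 29.62 = 10.99 percentage points

11.0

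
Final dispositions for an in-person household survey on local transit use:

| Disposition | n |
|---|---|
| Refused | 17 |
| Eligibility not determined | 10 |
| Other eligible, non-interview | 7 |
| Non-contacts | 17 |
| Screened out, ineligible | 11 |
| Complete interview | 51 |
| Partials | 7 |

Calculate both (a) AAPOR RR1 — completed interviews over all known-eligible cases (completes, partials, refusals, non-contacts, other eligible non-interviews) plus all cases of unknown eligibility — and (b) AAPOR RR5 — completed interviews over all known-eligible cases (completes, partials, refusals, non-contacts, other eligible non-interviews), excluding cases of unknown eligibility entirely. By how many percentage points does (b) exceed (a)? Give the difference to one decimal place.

4.7

Num → 51
Base → 51 + 7 + 17 + 17 + 7 + 10 = 109
RR1 = 51 / 109 = 0.4679
Base → 51 + 7 + 17 + 17 + 7 = 99
RR5 = 51 / 99 = 0.5152
Difference = 51.52 − 46.79 = 4.73 percentage points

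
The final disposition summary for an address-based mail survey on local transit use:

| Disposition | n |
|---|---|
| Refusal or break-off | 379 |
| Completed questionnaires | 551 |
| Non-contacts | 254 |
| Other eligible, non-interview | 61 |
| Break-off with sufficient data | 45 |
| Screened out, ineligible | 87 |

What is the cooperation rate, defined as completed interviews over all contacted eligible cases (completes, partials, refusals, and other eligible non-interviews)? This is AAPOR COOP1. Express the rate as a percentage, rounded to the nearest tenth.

53.2%

Num → 551
Base → 551 + 45 + 379 + 61 = 1036
COOP1 = 551 / 1036 = 0.5319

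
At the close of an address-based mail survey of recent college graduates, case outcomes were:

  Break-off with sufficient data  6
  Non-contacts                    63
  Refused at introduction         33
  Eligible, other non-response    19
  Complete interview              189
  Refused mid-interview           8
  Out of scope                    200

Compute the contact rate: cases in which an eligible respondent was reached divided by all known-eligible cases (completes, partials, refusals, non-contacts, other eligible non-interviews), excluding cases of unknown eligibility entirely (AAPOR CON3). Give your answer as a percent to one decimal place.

Declined to participate = 33 + 8 = 41
Num: 189 + 6 + 41 + 19 = 255
Base: 189 + 6 + 41 + 63 + 19 = 318
CON3 = 255 / 318 = 0.8019

80.2%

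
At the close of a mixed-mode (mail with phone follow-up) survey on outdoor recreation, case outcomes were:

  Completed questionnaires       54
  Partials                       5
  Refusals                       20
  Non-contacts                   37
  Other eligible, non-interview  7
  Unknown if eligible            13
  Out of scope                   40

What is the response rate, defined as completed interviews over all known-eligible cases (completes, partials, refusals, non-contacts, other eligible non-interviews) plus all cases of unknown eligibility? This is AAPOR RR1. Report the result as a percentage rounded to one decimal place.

Top → 54
Denominator → 54 + 5 + 20 + 37 + 7 + 13 = 136
RR1 = 54 / 136 = 0.3971

39.7%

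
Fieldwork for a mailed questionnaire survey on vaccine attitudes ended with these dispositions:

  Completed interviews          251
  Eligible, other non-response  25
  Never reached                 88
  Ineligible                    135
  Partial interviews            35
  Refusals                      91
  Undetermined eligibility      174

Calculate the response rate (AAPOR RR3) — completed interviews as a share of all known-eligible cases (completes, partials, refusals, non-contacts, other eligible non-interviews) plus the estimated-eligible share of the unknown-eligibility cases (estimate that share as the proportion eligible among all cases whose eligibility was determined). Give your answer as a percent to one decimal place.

40.1%

Numerator → 251
Known eligible → 251 + 35 + 91 + 88 + 25 = 490
e = 490 / (490 + 135) = 490 / 625 = 0.7840
Eligible share of unknowns → 0.7840 × 174 = 136.42
Base → 490 + 136.42 = 626.42
RR3 = 251 / 626.42 = 0.4007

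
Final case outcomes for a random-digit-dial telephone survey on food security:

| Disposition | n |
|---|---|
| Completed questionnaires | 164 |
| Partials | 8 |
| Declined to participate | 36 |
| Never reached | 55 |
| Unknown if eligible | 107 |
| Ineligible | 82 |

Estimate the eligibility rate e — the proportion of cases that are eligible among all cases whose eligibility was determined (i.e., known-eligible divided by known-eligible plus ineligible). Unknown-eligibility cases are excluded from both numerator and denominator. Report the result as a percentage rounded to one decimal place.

76.2%

Known eligible → 164 + 8 + 36 + 55 = 263
e = 263 / (263 + 82) = 263 / 345 = 0.7623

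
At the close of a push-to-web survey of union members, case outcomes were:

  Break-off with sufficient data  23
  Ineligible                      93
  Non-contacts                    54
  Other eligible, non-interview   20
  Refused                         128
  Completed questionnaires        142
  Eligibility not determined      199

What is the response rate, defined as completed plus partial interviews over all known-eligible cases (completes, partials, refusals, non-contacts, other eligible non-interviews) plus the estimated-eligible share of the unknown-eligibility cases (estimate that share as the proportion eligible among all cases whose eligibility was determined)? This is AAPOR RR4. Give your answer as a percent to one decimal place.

Top = 142 + 23 = 165
Eligible (known) = 142 + 23 + 128 + 54 + 20 = 367
e = 367 / (367 + 93) = 367 / 460 = 0.7978
Estimated eligible among unknowns = 0.7978 × 199 = 158.76
Denominator = 367 + 158.76 = 525.76
RR4 = 165 / 525.76 = 0.3138

31.4%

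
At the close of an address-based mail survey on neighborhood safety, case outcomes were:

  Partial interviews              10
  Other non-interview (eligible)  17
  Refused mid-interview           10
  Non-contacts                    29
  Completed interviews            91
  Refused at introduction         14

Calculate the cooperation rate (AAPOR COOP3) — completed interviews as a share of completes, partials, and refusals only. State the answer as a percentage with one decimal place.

Refusal or break-off = 14 + 10 = 24
Numerator: 91
Base: 91 + 10 + 24 = 125
COOP3 = 91 / 125 = 0.7280

72.8%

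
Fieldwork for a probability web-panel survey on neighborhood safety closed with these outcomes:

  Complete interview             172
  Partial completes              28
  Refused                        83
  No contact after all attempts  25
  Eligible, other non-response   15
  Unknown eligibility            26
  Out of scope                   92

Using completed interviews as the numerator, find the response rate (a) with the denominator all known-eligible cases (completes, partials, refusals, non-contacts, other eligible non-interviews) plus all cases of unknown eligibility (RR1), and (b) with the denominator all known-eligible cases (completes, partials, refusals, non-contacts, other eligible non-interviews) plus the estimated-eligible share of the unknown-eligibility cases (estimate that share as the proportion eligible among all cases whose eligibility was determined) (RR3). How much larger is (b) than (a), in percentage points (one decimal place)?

Numerator: 172
Denom: 172 + 28 + 83 + 25 + 15 + 26 = 349
RR1 = 172 / 349 = 0.4928
Known eligible: 172 + 28 + 83 + 25 + 15 = 323
e = 323 / (323 + 92) = 323 / 415 = 0.7783
Estimated eligible among unknowns: 0.7783 × 26 = 20.24
Denom: 323 + 20.24 = 343.24
RR3 = 172 / 343.24 = 0.5011
Difference = 50.11 − 49.28 = 0.83 percentage points

0.8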